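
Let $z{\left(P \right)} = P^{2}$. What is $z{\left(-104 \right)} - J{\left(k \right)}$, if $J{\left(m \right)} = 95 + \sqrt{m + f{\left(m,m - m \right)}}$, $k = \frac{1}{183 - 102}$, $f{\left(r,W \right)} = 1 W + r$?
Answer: $10721 - \frac{\sqrt{2}}{9} \approx 10721.0$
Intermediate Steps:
$f{\left(r,W \right)} = W + r$
$k = \frac{1}{81} \approx 0.012346$
$J{\left(m \right)} = 95 + \sqrt{2} \sqrt{m}$ ($J{\left(m \right)} = 95 + \sqrt{m + \left(\left(m - m\right) + m\right)} = 95 + \sqrt{m + \left(0 + m\right)} = 95 + \sqrt{m + m} = 95 + \sqrt{2 m} = 95 + \sqrt{2} \sqrt{m}$)
$z{\left(-104 \right)} - J{\left(k \right)} = \left(-104\right)^{2} - \left(95 + \frac{\sqrt{2}}{9}\right) = 10816 - \left(95 + \sqrt{2} \cdot \frac{1}{9}\right) = 10816 - \left(95 + \frac{\sqrt{2}}{9}\right) = 10721 - \frac{\sqrt{2}}{9}$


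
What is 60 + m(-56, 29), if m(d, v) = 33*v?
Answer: 1017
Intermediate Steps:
60 + m(-56, 29) = 60 + 33*29 = 60 + 957 = 1017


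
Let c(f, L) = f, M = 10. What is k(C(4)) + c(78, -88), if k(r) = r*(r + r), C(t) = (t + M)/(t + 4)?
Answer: 673/8 ≈ 84.125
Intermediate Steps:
C(t) = (10 + t)/(4 + t) (C(t) = (t + 10)/(t + 4) = (10 + t)/(4 + t))
k(r) = 2*r² (k(r) = r*(2*r) = 2*r²)
k(C(4)) + c(78, -88) = 2*((10 + 4)/(4 + 4))² + 78 = 2*(14/8)² + 78 = 2*((⅛)*14)² + 78 = 2*(7/4)² + 78 = 2*(49/16) + 78 = 49/8 + 78 = 673/8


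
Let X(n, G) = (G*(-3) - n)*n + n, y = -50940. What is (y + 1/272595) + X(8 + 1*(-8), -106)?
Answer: -13885989299/272595 ≈ -50940.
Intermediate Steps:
X(n, G) = n + n*(-n - 3*G) (X(n, G) = (-3*G - n)*n + n = (-n - 3*G)*n + n = n*(-n - 3*G) + n = n + n*(-n - 3*G))
(y + 1/272595) + X(8 + 1*(-8), -106) = (-50940 + 1/272595) + (8 + 1*(-8))*(1 - (8 + 1*(-8)) - 3*(-106)) = (-50940 + 1/272595) + (8 - 8)*(1 - (8 - 8) + 318) = -13885989299/272595 + 0*(1 - 1*0 + 318) = -13885989299/272595 + 0*(1 + 0 + 318) = -13885989299/272595 + 0*319 = -13885989299/272595 + 0 = -13885989299/272595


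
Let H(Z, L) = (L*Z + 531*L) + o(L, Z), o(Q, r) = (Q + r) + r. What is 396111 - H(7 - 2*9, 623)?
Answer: 71550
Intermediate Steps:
o(Q, r) = Q + 2*r
H(Z, L) = 2*Z + 532*L + L*Z (H(Z, L) = (L*Z + 531*L) + (L + 2*Z) = (531*L + L*Z) + (L + 2*Z) = 2*Z + 532*L + L*Z)
396111 - H(7 - 2*9, 623) = 396111 - (2*(7 - 2*9) + 532*623 + 623*(7 - 2*9)) = 396111 - (2*(7 - 18) + 331436 + 623*(7 - 18)) = 396111 - (2*(-11) + 331436 + 623*(-11)) = 396111 - (-22 + 331436 - 6853) = 396111 - 1*324561 = 396111 - 324561 = 71550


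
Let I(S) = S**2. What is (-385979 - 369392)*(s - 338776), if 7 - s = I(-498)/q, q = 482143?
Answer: 123378786642944241/482143 ≈ 2.5590e+11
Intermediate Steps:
s = 3126997/482143 (s = 7 - (-498)**2/482143 = 7 - 248004/482143 = 3126997/482143 ≈ 6.4856)
(-385979 - 369392)*(s - 338776) = (-385979 - 369392)*(3126997/482143 - 338776) = -755371*(-163335349971/482143) = 123378786642944241/482143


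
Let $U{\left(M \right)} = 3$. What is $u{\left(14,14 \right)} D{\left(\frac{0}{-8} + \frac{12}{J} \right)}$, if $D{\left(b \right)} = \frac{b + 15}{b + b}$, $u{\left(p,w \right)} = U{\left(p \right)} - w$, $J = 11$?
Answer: $- \frac{649}{8} \approx -81.125$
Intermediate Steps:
$u{\left(p,w \right)} = 3 - w$
$D{\left(b \right)} = \frac{15 + b}{2 b}$
$u{\left(14,14 \right)} D{\left(\frac{0}{-8} + \frac{12}{J} \right)} = \left(3 - 14\right) \frac{15 + \left(\frac{0}{-8} + \frac{12}{11}\right)}{2 \left(\frac{0}{-8} + \frac{12}{11}\right)} = \left(3 - 14\right) \frac{15 + \left(0 \left(- \frac{1}{8}\right) + 12 \cdot \frac{1}{11}\right)}{2 \left(0 \left(- \frac{1}{8}\right) + 12 \cdot \frac{1}{11}\right)} = - 11 \frac{15 + \left(0 + \frac{12}{11}\right)}{2 \left(0 + \frac{12}{11}\right)} = - 11 \frac{15 + \frac{12}{11}}{2 \cdot \frac{12}{11}} = - 11 \cdot \frac{1}{2} \cdot \frac{11}{12} \cdot \frac{177}{11} = \left(-11\right) \frac{59}{8} = - \frac{649}{8}$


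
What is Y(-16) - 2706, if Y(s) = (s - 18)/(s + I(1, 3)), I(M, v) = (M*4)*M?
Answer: -16219/6 ≈ -2703.2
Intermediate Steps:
I(M, v) = 4*M² (I(M, v) = (4*M)*M = 4*M²)
Y(s) = (-18 + s)/(4 + s) (Y(s) = (s - 18)/(s + 4*1²) = (-18 + s)/(s + 4*1) = (-18 + s)/(s + 4) = (-18 + s)/(4 + s))
Y(-16) - 2706 = (-18 - 16)/(4 - 16) - 2706 = -34/(-12) - 2706 = -1/12*(-34) - 2706 = 17/6 - 2706 = -16219/6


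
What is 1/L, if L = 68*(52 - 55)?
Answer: -1/204 ≈ -0.0049020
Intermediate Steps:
L = -204 (L = 68*(-3) = -204)
1/L = 1/(-204) = -1/204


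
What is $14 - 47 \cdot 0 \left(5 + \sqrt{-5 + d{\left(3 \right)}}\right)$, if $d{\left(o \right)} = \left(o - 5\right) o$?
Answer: $14$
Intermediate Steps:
$d{\left(o \right)} = o \left(-5 + o\right)$ ($d{\left(o \right)} = \left(-5 + o\right) o = o \left(-5 + o\right)$)
$14 - 47 \cdot 0 \left(5 + \sqrt{-5 + d{\left(3 \right)}}\right) = 14 - 47 \cdot 0 \left(5 + \sqrt{-5 + 3 \left(-5 + 3\right)}\right) = 14 - 47 \cdot 0 \left(5 + \sqrt{-5 + 3 \left(-2\right)}\right) = 14 - 47 \cdot 0 \left(5 + \sqrt{-5 - 6}\right) = 14 - 47 \cdot 0 \left(5 + \sqrt{-11}\right) = 14 - 47 \cdot 0 \left(5 + i \sqrt{11}\right) = 14 - 0 = 14 + 0 = 14$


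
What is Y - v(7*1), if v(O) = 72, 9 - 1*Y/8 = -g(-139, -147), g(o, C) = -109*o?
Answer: 121208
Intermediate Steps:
Y = 121280 (Y = 72 - (-8)*(-109*(-139)) = 72 - (-8)*15151 = 72 - 8*(-15151) = 72 + 121208 = 121280)
Y - v(7*1) = 121280 - 1*72 = 121280 - 72 = 121208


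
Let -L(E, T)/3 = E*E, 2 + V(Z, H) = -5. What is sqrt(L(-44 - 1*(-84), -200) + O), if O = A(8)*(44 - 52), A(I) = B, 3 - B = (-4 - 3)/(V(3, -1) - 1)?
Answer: I*sqrt(4817) ≈ 69.405*I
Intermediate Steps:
V(Z, H) = -7 (V(Z, H) = -2 - 5 = -7)
B = 17/8 (B = 3 - (-4 - 3)/(-7 - 1) = 3 - (-7)/(-8) = 3 - (-7)*(-1)/8 = 3 - 1*7/8 = 3 - 7/8 = 17/8 ≈ 2.1250)
A(I) = 17/8
O = -17 (O = 17*(44 - 52)/8 = (17/8)*(-8) = -17)
L(E, T) = -3*E**2 (L(E, T) = -3*E*E = -3*E**2)
sqrt(L(-44 - 1*(-84), -200) + O) = sqrt(-3*(-44 - 1*(-84))**2 - 17) = sqrt(-3*(-44 + 84)**2 - 17) = sqrt(-3*40**2 - 17) = sqrt(-3*1600 - 17) = sqrt(-4800 - 17) = sqrt(-4817) = I*sqrt(4817)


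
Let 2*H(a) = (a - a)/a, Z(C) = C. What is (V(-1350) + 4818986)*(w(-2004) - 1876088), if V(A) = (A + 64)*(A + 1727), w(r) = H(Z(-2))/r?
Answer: -8131273070432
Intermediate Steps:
H(a) = 0 (H(a) = ((a - a)/a)/2 = (0/a)/2 = (½)*0 = 0)
w(r) = 0 (w(r) = 0/r = 0)
V(A) = (64 + A)*(1727 + A)
(V(-1350) + 4818986)*(w(-2004) - 1876088) = ((110528 + (-1350)² + 1791*(-1350)) + 4818986)*(0 - 1876088) = ((110528 + 1822500 - 2417850) + 4818986)*(-1876088) = (-484822 + 4818986)*(-1876088) = 4334164*(-1876088) = -8131273070432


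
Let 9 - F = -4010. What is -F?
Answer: -4019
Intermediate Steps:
F = 4019 (F = 9 - 1*(-4010) = 9 + 4010 = 4019)
-F = -1*4019 = -4019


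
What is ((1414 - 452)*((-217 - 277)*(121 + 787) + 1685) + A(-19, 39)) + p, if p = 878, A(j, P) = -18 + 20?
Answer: -429885174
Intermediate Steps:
A(j, P) = 2
((1414 - 452)*((-217 - 277)*(121 + 787) + 1685) + A(-19, 39)) + p = ((1414 - 452)*((-217 - 277)*(121 + 787) + 1685) + 2) + 878 = (962*(-494*908 + 1685) + 2) + 878 = (962*(-448552 + 1685) + 2) + 878 = (962*(-446867) + 2) + 878 = (-429886054 + 2) + 878 = -429886052 + 878 = -429885174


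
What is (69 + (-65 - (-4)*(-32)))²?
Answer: 15376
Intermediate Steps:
(69 + (-65 - (-4)*(-32)))² = (69 + (-65 - 1*128))² = (69 + (-65 - 128))² = (69 - 193)² = (-124)² = 15376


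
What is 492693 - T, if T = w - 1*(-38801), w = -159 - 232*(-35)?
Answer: 445931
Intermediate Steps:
w = 7961 (w = -159 + 8120 = 7961)
T = 46762 (T = 7961 - 1*(-38801) = 7961 + 38801 = 46762)
492693 - T = 492693 - 1*46762 = 492693 - 46762 = 445931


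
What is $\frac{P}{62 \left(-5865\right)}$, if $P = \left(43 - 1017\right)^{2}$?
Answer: $- \frac{474338}{181815} \approx -2.6089$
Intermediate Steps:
$P = 948676$ ($P = \left(-974\right)^{2} = 948676$)
$\frac{P}{62 \left(-5865\right)} = \frac{948676}{62 \left(-5865\right)} = \frac{948676}{-363630} = 948676 \left(- \frac{1}{363630}\right) = - \frac{474338}{181815}$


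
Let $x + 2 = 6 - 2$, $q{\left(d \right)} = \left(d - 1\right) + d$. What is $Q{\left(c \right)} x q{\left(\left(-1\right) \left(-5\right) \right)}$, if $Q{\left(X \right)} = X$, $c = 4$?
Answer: $72$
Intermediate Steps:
$q{\left(d \right)} = -1 + 2 d$ ($q{\left(d \right)} = \left(-1 + d\right) + d = -1 + 2 d$)
$x = 2$ ($x = -2 + \left(6 - 2\right) = -2 + 4 = 2$)
$Q{\left(c \right)} x q{\left(\left(-1\right) \left(-5\right) \right)} = 4 \cdot 2 \left(-1 + 2 \left(\left(-1\right) \left(-5\right)\right)\right) = 8 \left(-1 + 2 \cdot 5\right) = 8 \left(-1 + 10\right) = 8 \cdot 9 = 72$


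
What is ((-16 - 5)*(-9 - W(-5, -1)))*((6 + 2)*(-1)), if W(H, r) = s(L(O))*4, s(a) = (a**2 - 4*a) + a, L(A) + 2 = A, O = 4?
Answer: -168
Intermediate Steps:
L(A) = -2 + A
s(a) = a**2 - 3*a
W(H, r) = -8 (W(H, r) = ((-2 + 4)*(-3 + (-2 + 4)))*4 = (2*(-3 + 2))*4 = (2*(-1))*4 = -2*4 = -8)
((-16 - 5)*(-9 - W(-5, -1)))*((6 + 2)*(-1)) = ((-16 - 5)*(-9 - 1*(-8)))*((6 + 2)*(-1)) = (-21*(-9 + 8))*(8*(-1)) = -21*(-1)*(-8) = 21*(-8) = -168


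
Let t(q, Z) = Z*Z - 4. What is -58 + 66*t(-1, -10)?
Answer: 6278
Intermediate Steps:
t(q, Z) = -4 + Z**2 (t(q, Z) = Z**2 - 4 = -4 + Z**2)
-58 + 66*t(-1, -10) = -58 + 66*(-4 + (-10)**2) = -58 + 66*(-4 + 100) = -58 + 66*96 = -58 + 6336 = 6278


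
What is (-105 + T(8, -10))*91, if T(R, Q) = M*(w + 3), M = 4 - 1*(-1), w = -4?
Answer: -10010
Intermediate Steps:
M = 5 (M = 4 + 1 = 5)
T(R, Q) = -5 (T(R, Q) = 5*(-4 + 3) = 5*(-1) = -5)
(-105 + T(8, -10))*91 = (-105 - 5)*91 = -110*91 = -10010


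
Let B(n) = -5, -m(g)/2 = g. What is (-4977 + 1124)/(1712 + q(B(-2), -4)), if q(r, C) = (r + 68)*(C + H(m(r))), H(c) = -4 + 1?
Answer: -3853/1271 ≈ -3.0315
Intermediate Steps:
m(g) = -2*g
H(c) = -3
q(r, C) = (-3 + C)*(68 + r) (q(r, C) = (r + 68)*(C - 3) = (68 + r)*(-3 + C) = (-3 + C)*(68 + r))
(-4977 + 1124)/(1712 + q(B(-2), -4)) = (-4977 + 1124)/(1712 + (-204 - 3*(-5) + 68*(-4) - 4*(-5))) = -3853/(1712 + (-204 + 15 - 272 + 20)) = -3853/(1712 - 441) = -3853/1271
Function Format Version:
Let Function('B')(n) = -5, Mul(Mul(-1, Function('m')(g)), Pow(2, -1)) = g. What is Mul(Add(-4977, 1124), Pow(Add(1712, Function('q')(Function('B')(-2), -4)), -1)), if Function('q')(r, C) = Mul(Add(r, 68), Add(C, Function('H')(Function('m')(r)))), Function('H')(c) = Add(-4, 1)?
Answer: Rational(-3853, 1271) ≈ -3.0315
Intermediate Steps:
Function('m')(g) = Mul(-2, g)
Function('H')(c) = -3
Function('q')(r, C) = Mul(Add(-3, C), Add(68, r)) (Function('q')(r, C) = Mul(Add(r, 68), Add(C, -3)) = Mul(Add(68, r), Add(-3, C)) = Mul(Add(-3, C), Add(68, r)))
Mul(Add(-4977, 1124), Pow(Add(1712, Function('q')(Function('B')(-2), -4)), -1)) = Mul(Add(-4977, 1124), Pow(Add(1712, Add(-204, Mul(-3, -5), Mul(68, -4), Mul(-4, -5))), -1)) = Mul(-3853, Pow(Add(1712, Add(-204, 15, -272, 20)), -1)) = Mul(-3853, Pow(Add(1712, -441), -1)) = Mul(-3853, Pow(1271, -1)) = Mul(-3853, Rational(1, 1271)) = Rational(-3853, 1271)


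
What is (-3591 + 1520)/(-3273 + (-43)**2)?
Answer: 2071/1424 ≈ 1.4544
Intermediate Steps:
(-3591 + 1520)/(-3273 + (-43)**2) = -2071/(-3273 + 1849) = -2071/(-1424) = -2071*(-1/1424) = 2071/1424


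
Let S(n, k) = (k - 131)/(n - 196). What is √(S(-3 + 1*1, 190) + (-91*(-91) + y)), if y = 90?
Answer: √36462778/66 ≈ 91.492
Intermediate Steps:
S(n, k) = (-131 + k)/(-196 + n)
√(S(-3 + 1*1, 190) + (-91*(-91) + y)) = √((-131 + 190)/(-196 + (-3 + 1*1)) + (-91*(-91) + 90)) = √(59/(-196 + (-3 + 1)) + (8281 + 90)) = √(59/(-196 - 2) + 8371) = √(59/(-198) + 8371) = √(-1/198*59 + 8371) = √(-59/198 + 8371) = √(1657399/198) = √36462778/66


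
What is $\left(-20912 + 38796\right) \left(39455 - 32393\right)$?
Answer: $126296808$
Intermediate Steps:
$\left(-20912 + 38796\right) \left(39455 - 32393\right) = 17884 \cdot 7062 = 126296808$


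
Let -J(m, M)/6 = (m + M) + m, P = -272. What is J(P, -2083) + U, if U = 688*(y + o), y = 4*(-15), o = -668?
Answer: -485102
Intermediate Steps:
y = -60
J(m, M) = -12*m - 6*M (J(m, M) = -6*((m + M) + m) = -6*((M + m) + m) = -6*(M + 2*m) = -12*m - 6*M)
U = -500864 (U = 688*(-60 - 668) = 688*(-728) = -500864)
J(P, -2083) + U = (-12*(-272) - 6*(-2083)) - 500864 = (3264 + 12498) - 500864 = 15762 - 500864 = -485102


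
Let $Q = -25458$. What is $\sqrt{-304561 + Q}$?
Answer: $i \sqrt{330019} \approx 574.47 i$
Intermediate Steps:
$\sqrt{-304561 + Q} = \sqrt{-304561 - 25458} = \sqrt{-330019} = i \sqrt{330019}$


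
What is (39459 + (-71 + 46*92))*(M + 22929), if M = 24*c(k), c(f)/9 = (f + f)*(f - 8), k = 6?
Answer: 774036900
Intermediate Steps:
c(f) = 18*f*(-8 + f) (c(f) = 9*((f + f)*(f - 8)) = 9*((2*f)*(-8 + f)) = 9*(2*f*(-8 + f)) = 18*f*(-8 + f))
M = -5184 (M = 24*(18*6*(-8 + 6)) = 24*(18*6*(-2)) = 24*(-216) = -5184)
(39459 + (-71 + 46*92))*(M + 22929) = (39459 + (-71 + 46*92))*(-5184 + 22929) = (39459 + (-71 + 4232))*17745 = (39459 + 4161)*17745 = 43620*17745 = 774036900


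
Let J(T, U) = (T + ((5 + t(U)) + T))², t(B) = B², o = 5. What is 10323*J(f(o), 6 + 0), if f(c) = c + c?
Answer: 38411883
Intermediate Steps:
f(c) = 2*c
J(T, U) = (5 + U² + 2*T)² (J(T, U) = (T + ((5 + U²) + T))² = (T + (5 + T + U²))² = (5 + U² + 2*T)²)
10323*J(f(o), 6 + 0) = 10323*(5 + (6 + 0)² + 2*(2*5))² = 10323*(5 + 6² + 2*10)² = 10323*(5 + 36 + 20)² = 10323*61² = 10323*3721 = 38411883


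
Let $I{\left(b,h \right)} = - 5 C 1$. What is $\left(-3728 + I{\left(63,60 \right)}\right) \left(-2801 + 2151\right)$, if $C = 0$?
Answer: $2423200$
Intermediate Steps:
$I{\left(b,h \right)} = 0$ ($I{\left(b,h \right)} = \left(-5\right) 0 \cdot 1 = 0 \cdot 1 = 0$)
$\left(-3728 + I{\left(63,60 \right)}\right) \left(-2801 + 2151\right) = \left(-3728 + 0\right) \left(-2801 + 2151\right) = \left(-3728\right) \left(-650\right) = 2423200$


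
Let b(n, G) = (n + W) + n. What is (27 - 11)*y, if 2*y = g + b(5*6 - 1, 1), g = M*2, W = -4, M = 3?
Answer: 480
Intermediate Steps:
g = 6 (g = 3*2 = 6)
b(n, G) = -4 + 2*n (b(n, G) = (n - 4) + n = (-4 + n) + n = -4 + 2*n)
y = 30 (y = (6 + (-4 + 2*(5*6 - 1)))/2 = (6 + (-4 + 2*(30 - 1)))/2 = (6 + (-4 + 2*29))/2 = (6 + (-4 + 58))/2 = (6 + 54)/2 = (½)*60 = 30)
(27 - 11)*y = (27 - 11)*30 = 16*30 = 480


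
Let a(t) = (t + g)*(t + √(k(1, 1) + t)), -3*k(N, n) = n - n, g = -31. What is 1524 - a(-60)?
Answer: -3936 + 182*I*√15 ≈ -3936.0 + 704.88*I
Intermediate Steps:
k(N, n) = 0 (k(N, n) = -(n - n)/3 = -⅓*0 = 0)
a(t) = (-31 + t)*(t + √t) (a(t) = (t - 31)*(t + √(0 + t)) = (-31 + t)*(t + √t))
1524 - a(-60) = 1524 - ((-60)² + (-60)^(3/2) - 31*(-60) - 62*I*√15) = 1524 - (3600 - 120*I*√15 + 1860 - 62*I*√15) = 1524 - (5460 - 182*I*√15) = 1524 + (-5460 + 182*I*√15) = -3936 + 182*I*√15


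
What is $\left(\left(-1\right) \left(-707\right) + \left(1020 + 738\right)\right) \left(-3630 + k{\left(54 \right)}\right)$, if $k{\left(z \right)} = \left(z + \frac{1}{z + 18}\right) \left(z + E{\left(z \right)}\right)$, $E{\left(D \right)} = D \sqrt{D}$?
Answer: $- \frac{7032645}{4} + \frac{86277465 \sqrt{6}}{4} \approx 5.1076 \cdot 10^{7}$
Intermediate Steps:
$E{\left(D \right)} = D^{\frac{3}{2}}$
$k{\left(z \right)} = \left(z + z^{\frac{3}{2}}\right) \left(z + \frac{1}{18 + z}\right)$ ($k{\left(z \right)} = \left(z + \frac{1}{z + 18}\right) \left(z + z^{\frac{3}{2}}\right) = \left(z + \frac{1}{18 + z}\right) \left(z + z^{\frac{3}{2}}\right) = \left(z + z^{\frac{3}{2}}\right) \left(z + \frac{1}{18 + z}\right)$)
$\left(\left(-1\right) \left(-707\right) + \left(1020 + 738\right)\right) \left(-3630 + k{\left(54 \right)}\right) = \left(\left(-1\right) \left(-707\right) + \left(1020 + 738\right)\right) \left(-3630 + \frac{54 + 54^{3} + 54^{\frac{3}{2}} + 54^{\frac{7}{2}} + 18 \cdot 54^{2} + 18 \cdot 54^{\frac{5}{2}}}{18 + 54}\right) = \left(707 + 1758\right) \left(-3630 + \frac{54 + 157464 + 162 \sqrt{6} + 472392 \sqrt{6} + 18 \cdot 2916 + 18 \cdot 8748 \sqrt{6}}{72}\right) = 2465 \left(-3630 + \frac{54 + 157464 + 162 \sqrt{6} + 472392 \sqrt{6} + 52488 + 157464 \sqrt{6}}{72}\right) = 2465 \left(-3630 + \frac{210006 + 630018 \sqrt{6}}{72}\right) = 2465 \left(-3630 + \left(\frac{11667}{4} + \frac{35001 \sqrt{6}}{4}\right)\right) = 2465 \left(- \frac{2853}{4} + \frac{35001 \sqrt{6}}{4}\right) = - \frac{7032645}{4} + \frac{86277465 \sqrt{6}}{4}$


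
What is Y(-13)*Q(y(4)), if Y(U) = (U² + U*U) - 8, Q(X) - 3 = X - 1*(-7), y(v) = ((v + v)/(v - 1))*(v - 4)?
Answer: 3300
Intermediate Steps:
y(v) = 2*v*(-4 + v)/(-1 + v) (y(v) = ((2*v)/(-1 + v))*(-4 + v) = (2*v/(-1 + v))*(-4 + v) = 2*v*(-4 + v)/(-1 + v))
Q(X) = 10 + X (Q(X) = 3 + (X - 1*(-7)) = 3 + (X + 7) = 3 + (7 + X) = 10 + X)
Y(U) = -8 + 2*U² (Y(U) = (U² + U²) - 8 = 2*U² - 8 = -8 + 2*U²)
Y(-13)*Q(y(4)) = (-8 + 2*(-13)²)*(10 + 2*4*(-4 + 4)/(-1 + 4)) = (-8 + 2*169)*(10 + 2*4*0/3) = (-8 + 338)*(10 + 2*4*(⅓)*0) = 330*(10 + 0) = 330*10 = 3300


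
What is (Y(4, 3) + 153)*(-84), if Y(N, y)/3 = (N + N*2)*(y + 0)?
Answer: -21924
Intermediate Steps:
Y(N, y) = 9*N*y (Y(N, y) = 3*((N + N*2)*(y + 0)) = 3*((N + 2*N)*y) = 3*((3*N)*y) = 3*(3*N*y) = 9*N*y)
(Y(4, 3) + 153)*(-84) = (9*4*3 + 153)*(-84) = (108 + 153)*(-84) = 261*(-84) = -21924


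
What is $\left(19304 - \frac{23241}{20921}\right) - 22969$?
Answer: $- \frac{76698706}{20921} \approx -3666.1$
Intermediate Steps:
$\left(19304 - \frac{23241}{20921}\right) - 22969 = \frac{403835743}{20921} - 22969 = - \frac{76698706}{20921}$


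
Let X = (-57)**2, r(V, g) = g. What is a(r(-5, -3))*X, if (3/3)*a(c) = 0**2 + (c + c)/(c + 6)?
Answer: -6498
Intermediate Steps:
X = 3249
a(c) = 2*c/(6 + c) (a(c) = 0**2 + (c + c)/(c + 6) = 0 + (2*c)/(6 + c) = 0 + 2*c/(6 + c) = 2*c/(6 + c))
a(r(-5, -3))*X = (2*(-3)/(6 - 3))*3249 = (2*(-3)/3)*3249 = (2*(-3)*(1/3))*3249 = -2*3249 = -6498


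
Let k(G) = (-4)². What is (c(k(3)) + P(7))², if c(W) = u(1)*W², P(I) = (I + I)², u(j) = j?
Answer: 204304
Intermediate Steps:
k(G) = 16
P(I) = 4*I² (P(I) = (2*I)² = 4*I²)
c(W) = W² (c(W) = 1*W² = W²)
(c(k(3)) + P(7))² = (16² + 4*7²)² = (256 + 4*49)² = (256 + 196)² = 452² = 204304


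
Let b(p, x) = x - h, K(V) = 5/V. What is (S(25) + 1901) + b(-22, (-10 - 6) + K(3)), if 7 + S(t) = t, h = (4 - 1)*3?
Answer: 5687/3 ≈ 1895.7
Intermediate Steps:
h = 9 (h = 3*3 = 9)
S(t) = -7 + t
b(p, x) = -9 + x (b(p, x) = x - 1*9 = x - 9 = -9 + x)
(S(25) + 1901) + b(-22, (-10 - 6) + K(3)) = ((-7 + 25) + 1901) + (-9 + ((-10 - 6) + 5/3)) = (18 + 1901) + (-9 + (-16 + 5*(⅓))) = 1919 + (-9 + (-16 + 5/3)) = 1919 + (-9 - 43/3) = 1919 - 70/3 = 5687/3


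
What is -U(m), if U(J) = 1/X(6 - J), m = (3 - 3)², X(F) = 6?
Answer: -⅙ ≈ -0.16667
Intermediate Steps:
m = 0 (m = 0² = 0)
U(J) = ⅙ (U(J) = 1/6 = ⅙)
-U(m) = -1*⅙ = -⅙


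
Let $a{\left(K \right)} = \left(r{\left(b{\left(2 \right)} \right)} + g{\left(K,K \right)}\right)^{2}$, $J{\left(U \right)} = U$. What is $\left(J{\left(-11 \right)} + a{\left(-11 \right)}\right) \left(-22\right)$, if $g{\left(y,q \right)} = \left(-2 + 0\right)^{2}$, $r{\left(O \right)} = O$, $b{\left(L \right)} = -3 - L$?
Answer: $220$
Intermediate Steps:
$g{\left(y,q \right)} = 4$ ($g{\left(y,q \right)} = \left(-2\right)^{2} = 4$)
$a{\left(K \right)} = 1$ ($a{\left(K \right)} = \left(\left(-3 - 2\right) + 4\right)^{2} = \left(-5 + 4\right)^{2} = \left(-1\right)^{2} = 1$)
$\left(J{\left(-11 \right)} + a{\left(-11 \right)}\right) \left(-22\right) = \left(-11 + 1\right) \left(-22\right) = \left(-10\right) \left(-22\right) = 220$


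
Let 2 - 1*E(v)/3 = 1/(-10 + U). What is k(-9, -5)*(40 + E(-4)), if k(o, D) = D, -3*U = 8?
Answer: -8785/38 ≈ -231.18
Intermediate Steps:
U = -8/3 (U = -⅓*8 = -8/3 ≈ -2.6667)
E(v) = 237/38 (E(v) = 6 - 3/(-10 - 8/3) = 6 - 3/(-38/3) = 6 - 3*(-3/38) = 6 + 9/38 = 237/38)
k(-9, -5)*(40 + E(-4)) = -5*(40 + 237/38) = -5*1757/38 = -8785/38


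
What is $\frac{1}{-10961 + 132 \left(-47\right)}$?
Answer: $- \frac{1}{17165} \approx -5.8258 \cdot 10^{-5}$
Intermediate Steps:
$\frac{1}{-10961 + 132 \left(-47\right)} = \frac{1}{-10961 - 6204} = \frac{1}{-17165} = - \frac{1}{17165}$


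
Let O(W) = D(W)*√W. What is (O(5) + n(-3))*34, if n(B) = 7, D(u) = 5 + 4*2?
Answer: 238 + 442*√5 ≈ 1226.3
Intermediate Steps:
D(u) = 13 (D(u) = 5 + 8 = 13)
O(W) = 13*√W
(O(5) + n(-3))*34 = (13*√5 + 7)*34 = (7 + 13*√5)*34 = 238 + 442*√5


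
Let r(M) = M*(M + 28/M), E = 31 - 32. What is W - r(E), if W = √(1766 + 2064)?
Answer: -29 + √3830 ≈ 32.887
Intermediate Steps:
W = √3830 ≈ 61.887
E = -1
W - r(E) = √3830 - (28 + (-1)²) = √3830 - (28 + 1) = √3830 - 1*29 = √3830 - 29 = -29 + √3830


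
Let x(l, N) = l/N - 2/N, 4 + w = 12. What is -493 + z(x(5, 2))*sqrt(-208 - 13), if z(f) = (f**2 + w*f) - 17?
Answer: -493 - 11*I*sqrt(221)/4 ≈ -493.0 - 40.882*I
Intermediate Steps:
w = 8 (w = -4 + 12 = 8)
x(l, N) = -2/N + l/N
z(f) = -17 + f**2 + 8*f (z(f) = (f**2 + 8*f) - 17 = -17 + f**2 + 8*f)
-493 + z(x(5, 2))*sqrt(-208 - 13) = -493 + (-17 + ((-2 + 5)/2)**2 + 8*((-2 + 5)/2))*sqrt(-208 - 13) = -493 + (-17 + ((1/2)*3)**2 + 8*((1/2)*3))*sqrt(-221) = -493 + (-17 + (3/2)**2 + 8*(3/2))*(I*sqrt(221)) = -493 + (-17 + 9/4 + 12)*(I*sqrt(221)) = -493 - 11*I*sqrt(221)/4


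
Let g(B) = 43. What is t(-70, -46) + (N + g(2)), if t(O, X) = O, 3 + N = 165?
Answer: 135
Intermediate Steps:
N = 162 (N = -3 + 165 = 162)
t(-70, -46) + (N + g(2)) = -70 + (162 + 43) = -70 + 205 = 135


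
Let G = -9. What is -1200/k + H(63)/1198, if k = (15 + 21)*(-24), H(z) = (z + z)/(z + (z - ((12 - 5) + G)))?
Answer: 958967/690048 ≈ 1.3897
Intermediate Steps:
H(z) = 2*z/(2 + 2*z) (H(z) = (z + z)/(z + (z - ((12 - 5) - 9))) = (2*z)/(z + (z - (7 - 9))) = (2*z)/(z + (z - 1*(-2))) = (2*z)/(z + (z + 2)) = (2*z)/(z + (2 + z)) = (2*z)/(2 + 2*z) = 2*z/(2 + 2*z))
k = -864 (k = 36*(-24) = -864)
-1200/k + H(63)/1198 = -1200/(-864) + (63/(1 + 63))/1198 = -1200*(-1/864) + (63/64)*(1/1198) = 25/18 + (63*(1/64))*(1/1198) = 25/18 + (63/64)*(1/1198) = 25/18 + 63/76672 = 958967/690048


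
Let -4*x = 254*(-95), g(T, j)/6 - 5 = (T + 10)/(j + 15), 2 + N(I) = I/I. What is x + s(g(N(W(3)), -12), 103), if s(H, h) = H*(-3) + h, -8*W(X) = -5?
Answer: 11983/2 ≈ 5991.5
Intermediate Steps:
W(X) = 5/8 (W(X) = -1/8*(-5) = 5/8)
N(I) = -1 (N(I) = -2 + I/I = -2 + 1 = -1)
g(T, j) = 30 + 6*(10 + T)/(15 + j) (g(T, j) = 30 + 6*((T + 10)/(j + 15)) = 30 + 6*((10 + T)/(15 + j)) = 30 + 6*(10 + T)/(15 + j))
s(H, h) = h - 3*H (s(H, h) = -3*H + h = h - 3*H)
x = 12065/2 (x = -127*(-95)/2 = -1/4*(-24130) = 12065/2 ≈ 6032.5)
x + s(g(N(W(3)), -12), 103) = 12065/2 + (103 - 18*(85 - 1 + 5*(-12))/(15 - 12)) = 12065/2 + (103 - 18*(85 - 1 - 60)/3) = 12065/2 + (103 - 18*24/3) = 12065/2 + (103 - 3*48) = 12065/2 + (103 - 144) = 12065/2 - 41 = 11983/2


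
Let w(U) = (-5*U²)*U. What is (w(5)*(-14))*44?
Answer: 385000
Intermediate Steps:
w(U) = -5*U³
(w(5)*(-14))*44 = (-5*5³*(-14))*44 = (-5*125*(-14))*44 = -625*(-14)*44 = 8750*44 = 385000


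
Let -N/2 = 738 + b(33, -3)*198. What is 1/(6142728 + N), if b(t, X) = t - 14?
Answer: 1/6133728 ≈ 1.6303e-7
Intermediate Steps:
b(t, X) = -14 + t
N = -9000 (N = -2*(738 + (-14 + 33)*198) = -2*(738 + 19*198) = -2*(738 + 3762) = -2*4500 = -9000)
1/(6142728 + N) = 1/(6142728 - 9000) = 1/6133728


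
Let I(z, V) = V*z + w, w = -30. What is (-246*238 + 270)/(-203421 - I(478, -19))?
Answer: 58278/194309 ≈ 0.29992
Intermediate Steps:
I(z, V) = -30 + V*z (I(z, V) = V*z - 30 = -30 + V*z)
(-246*238 + 270)/(-203421 - I(478, -19)) = (-246*238 + 270)/(-203421 - (-30 - 19*478)) = (-58548 + 270)/(-203421 - (-30 - 9082)) = -58278/(-203421 - 1*(-9112)) = -58278/(-203421 + 9112) = -58278/(-194309) = -58278*(-1/194309) = 58278/194309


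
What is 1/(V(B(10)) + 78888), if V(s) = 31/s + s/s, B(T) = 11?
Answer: 11/867810 ≈ 1.2676e-5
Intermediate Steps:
V(s) = 1 + 31/s (V(s) = 31/s + 1 = 1 + 31/s)
1/(V(B(10)) + 78888) = 1/((31 + 11)/11 + 78888) = 1/((1/11)*42 + 78888) = 1/(42/11 + 78888) = 1/(867810/11) = 11/867810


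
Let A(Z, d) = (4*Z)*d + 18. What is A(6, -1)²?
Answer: 36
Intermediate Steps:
A(Z, d) = 18 + 4*Z*d (A(Z, d) = 4*Z*d + 18 = 18 + 4*Z*d)
A(6, -1)² = (18 + 4*6*(-1))² = (18 - 24)² = (-6)² = 36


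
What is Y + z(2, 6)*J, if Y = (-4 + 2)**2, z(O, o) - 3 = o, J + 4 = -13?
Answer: -149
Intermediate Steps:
J = -17 (J = -4 - 13 = -17)
z(O, o) = 3 + o
Y = 4 (Y = (-2)**2 = 4)
Y + z(2, 6)*J = 4 + (3 + 6)*(-17) = 4 + 9*(-17) = 4 - 153 = -149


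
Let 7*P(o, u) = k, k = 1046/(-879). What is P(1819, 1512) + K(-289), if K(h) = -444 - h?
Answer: -954761/6153 ≈ -155.17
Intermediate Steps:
k = -1046/879 (k = 1046*(-1/879) = -1046/879 ≈ -1.1900)
P(o, u) = -1046/6153 (P(o, u) = (⅐)*(-1046/879) = -1046/6153)
P(1819, 1512) + K(-289) = -1046/6153 + (-444 - 1*(-289)) = -1046/6153 + (-444 + 289) = -1046/6153 - 155 = -954761/6153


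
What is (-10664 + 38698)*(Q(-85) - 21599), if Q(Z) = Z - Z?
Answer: -605506366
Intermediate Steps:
Q(Z) = 0
(-10664 + 38698)*(Q(-85) - 21599) = (-10664 + 38698)*(0 - 21599) = 28034*(-21599) = -605506366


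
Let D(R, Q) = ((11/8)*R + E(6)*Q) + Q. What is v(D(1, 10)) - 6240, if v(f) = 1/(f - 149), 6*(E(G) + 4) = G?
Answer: -8367848/1341 ≈ -6240.0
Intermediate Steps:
E(G) = -4 + G/6
D(R, Q) = -2*Q + 11*R/8 (D(R, Q) = ((11/8)*R + (-4 + (⅙)*6)*Q) + Q = ((11*(⅛))*R + (-4 + 1)*Q) + Q = (11*R/8 - 3*Q) + Q = (-3*Q + 11*R/8) + Q = -2*Q + 11*R/8)
v(f) = 1/(-149 + f)
v(D(1, 10)) - 6240 = 1/(-149 + (-2*10 + (11/8)*1)) - 6240 = 1/(-149 + (-20 + 11/8)) - 6240 = 1/(-149 - 149/8) - 6240 = 1/(-1341/8) - 6240 = -8/1341 - 6240 = -8367848/1341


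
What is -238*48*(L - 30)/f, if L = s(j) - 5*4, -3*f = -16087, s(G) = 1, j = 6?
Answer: 1679328/16087 ≈ 104.39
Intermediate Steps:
f = 16087/3 (f = -⅓*(-16087) = 16087/3 ≈ 5362.3)
L = -19 (L = 1 - 5*4 = 1 - 20 = -19)
-238*48*(L - 30)/f = -238*48*(-19 - 30)/16087/3 = -238*48*(-49)*3/16087 = -(-559776)*3/16087 = -238*(-7056/16087) = 1679328/16087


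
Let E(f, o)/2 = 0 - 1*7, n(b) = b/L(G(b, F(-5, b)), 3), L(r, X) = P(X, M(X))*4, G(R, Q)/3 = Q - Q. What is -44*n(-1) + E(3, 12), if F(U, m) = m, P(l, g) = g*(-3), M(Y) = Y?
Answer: -137/9 ≈ -15.222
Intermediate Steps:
P(l, g) = -3*g
G(R, Q) = 0 (G(R, Q) = 3*(Q - Q) = 3*0 = 0)
L(r, X) = -12*X (L(r, X) = -3*X*4 = -12*X)
n(b) = -b/36 (n(b) = b/((-12*3)) = b/(-36) = b*(-1/36) = -b/36)
E(f, o) = -14 (E(f, o) = 2*(0 - 1*7) = 2*(0 - 7) = 2*(-7) = -14)
-44*n(-1) + E(3, 12) = -(-11)*(-1)/9 - 14 = -44*1/36 - 14 = -11/9 - 14 = -137/9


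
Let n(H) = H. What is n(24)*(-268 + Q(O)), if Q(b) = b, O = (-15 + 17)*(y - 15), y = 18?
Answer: -6288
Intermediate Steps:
O = 6 (O = (-15 + 17)*(18 - 15) = 2*3 = 6)
n(24)*(-268 + Q(O)) = 24*(-268 + 6) = 24*(-262) = -6288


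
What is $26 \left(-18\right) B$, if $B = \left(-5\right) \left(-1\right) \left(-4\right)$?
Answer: $9360$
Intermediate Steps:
$B = -20$ ($B = 5 \left(-4\right) = -20$)
$26 \left(-18\right) B = 26 \left(-18\right) \left(-20\right) = \left(-468\right) \left(-20\right) = 9360$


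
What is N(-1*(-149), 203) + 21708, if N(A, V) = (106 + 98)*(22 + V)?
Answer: 67608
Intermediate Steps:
N(A, V) = 4488 + 204*V (N(A, V) = 204*(22 + V) = 4488 + 204*V)
N(-1*(-149), 203) + 21708 = (4488 + 204*203) + 21708 = (4488 + 41412) + 21708 = 45900 + 21708 = 67608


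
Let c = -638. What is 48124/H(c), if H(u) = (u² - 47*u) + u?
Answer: 12031/109098 ≈ 0.11028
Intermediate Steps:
H(u) = u² - 46*u
48124/H(c) = 48124/((-638*(-46 - 638))) = 48124/((-638*(-684))) = 48124/436392 = 48124*(1/436392) = 12031/109098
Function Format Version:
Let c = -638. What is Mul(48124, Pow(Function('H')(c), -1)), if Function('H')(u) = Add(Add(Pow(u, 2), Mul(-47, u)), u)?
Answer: Rational(12031, 109098) ≈ 0.11028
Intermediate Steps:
Function('H')(u) = Add(Pow(u, 2), Mul(-46, u))
Mul(48124, Pow(Function('H')(c), -1)) = Mul(48124, Pow(Mul(-638, Add(-46, -638)), -1)) = Mul(48124, Pow(Mul(-638, -684), -1)) = Mul(48124, Pow(436392, -1)) = Mul(48124, Rational(1, 436392)) = Rational(12031, 109098)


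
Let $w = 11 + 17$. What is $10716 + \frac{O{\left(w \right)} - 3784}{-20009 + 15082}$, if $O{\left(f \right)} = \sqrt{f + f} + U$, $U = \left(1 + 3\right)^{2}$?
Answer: $\frac{52801500}{4927} - \frac{2 \sqrt{14}}{4927} \approx 10717.0$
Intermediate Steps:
$w = 28$
$U = 16$ ($U = 4^{2} = 16$)
$O{\left(f \right)} = 16 + \sqrt{2} \sqrt{f}$ ($O{\left(f \right)} = \sqrt{f + f} + 16 = \sqrt{2 f} + 16 = \sqrt{2} \sqrt{f} + 16 = 16 + \sqrt{2} \sqrt{f}$)
$10716 + \frac{O{\left(w \right)} - 3784}{-20009 + 15082} = 10716 + \frac{\left(16 + \sqrt{2} \sqrt{28}\right) - 3784}{-20009 + 15082} = 10716 + \frac{\left(16 + \sqrt{2} \cdot 2 \sqrt{7}\right) - 3784}{-4927} = 10716 + \left(\left(16 + 2 \sqrt{14}\right) - 3784\right) \left(- \frac{1}{4927}\right) = 10716 + \left(-3768 + 2 \sqrt{14}\right) \left(- \frac{1}{4927}\right) = 10716 + \left(\frac{3768}{4927} - \frac{2 \sqrt{14}}{4927}\right) = \frac{52801500}{4927} - \frac{2 \sqrt{14}}{4927}$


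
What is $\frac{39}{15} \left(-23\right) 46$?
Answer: $- \frac{13754}{5} \approx -2750.8$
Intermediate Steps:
$\frac{39}{15} \left(-23\right) 46 = 39 \cdot \frac{1}{15} \left(-23\right) 46 = \frac{13}{5} \left(-23\right) 46 = \left(- \frac{299}{5}\right) 46 = - \frac{13754}{5}$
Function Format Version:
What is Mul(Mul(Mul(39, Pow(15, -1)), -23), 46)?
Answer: Rational(-13754, 5) ≈ -2750.8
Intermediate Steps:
Mul(Mul(Mul(39, Pow(15, -1)), -23), 46) = Mul(Mul(Mul(39, Rational(1, 15)), -23), 46) = Mul(Mul(Rational(13, 5), -23), 46) = Mul(Rational(-299, 5), 46) = Rational(-13754, 5)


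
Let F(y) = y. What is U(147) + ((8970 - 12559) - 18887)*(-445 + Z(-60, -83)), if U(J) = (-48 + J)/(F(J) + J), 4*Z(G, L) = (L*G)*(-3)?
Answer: 9207068673/98 ≈ 9.3950e+7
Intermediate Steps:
Z(G, L) = -3*G*L/4 (Z(G, L) = ((L*G)*(-3))/4 = ((G*L)*(-3))/4 = (-3*G*L)/4 = -3*G*L/4)
U(J) = (-48 + J)/(2*J) (U(J) = (-48 + J)/(J + J) = (-48 + J)/((2*J)) = (-48 + J)*(1/(2*J)) = (-48 + J)/(2*J))
U(147) + ((8970 - 12559) - 18887)*(-445 + Z(-60, -83)) = (½)*(-48 + 147)/147 + ((8970 - 12559) - 18887)*(-445 - ¾*(-60)*(-83)) = (½)*(1/147)*99 + (-3589 - 18887)*(-445 - 3735) = 33/98 - 22476*(-4180) = 33/98 + 93949680 = 9207068673/98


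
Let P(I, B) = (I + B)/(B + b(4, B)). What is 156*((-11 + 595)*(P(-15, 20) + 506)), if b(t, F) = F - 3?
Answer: 1706104608/37 ≈ 4.6111e+7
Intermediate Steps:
b(t, F) = -3 + F
P(I, B) = (B + I)/(-3 + 2*B) (P(I, B) = (I + B)/(B + (-3 + B)) = (B + I)/(-3 + 2*B))
156*((-11 + 595)*(P(-15, 20) + 506)) = 156*((-11 + 595)*((20 - 15)/(-3 + 2*20) + 506)) = 156*(584*(5/(-3 + 40) + 506)) = 156*(584*(5/37 + 506)) = 156*(584*(18727/37)) = 156*(10936568/37) = 1706104608/37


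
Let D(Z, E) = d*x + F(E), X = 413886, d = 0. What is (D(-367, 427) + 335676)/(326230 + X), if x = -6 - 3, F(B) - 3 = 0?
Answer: 335679/740116 ≈ 0.45355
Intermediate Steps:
F(B) = 3 (F(B) = 3 + 0 = 3)
x = -9
D(Z, E) = 3 (D(Z, E) = 0*(-9) + 3 = 0 + 3 = 3)
(D(-367, 427) + 335676)/(326230 + X) = (3 + 335676)/(326230 + 413886) = 335679/740116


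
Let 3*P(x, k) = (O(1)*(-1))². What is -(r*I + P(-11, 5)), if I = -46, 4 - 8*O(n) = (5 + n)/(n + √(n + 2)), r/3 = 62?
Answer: 410669/48 + 7*√3/32 ≈ 8556.0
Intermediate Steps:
r = 186 (r = 3*62 = 186)
O(n) = ½ - (5 + n)/(8*(n + √(2 + n))) (O(n) = ½ - (5 + n)/(8*(n + √(n + 2))) = ½ - (5 + n)/(8*(n + √(2 + n))))
P(x, k) = (-2 + 4*√3)²/(192*(1 + √3)²) (P(x, k) = (((-5 + 3*1 + 4*√(2 + 1))/(8*(1 + √(2 + 1))))*(-1))²/3 = (((-5 + 3 + 4*√3)/(8*(1 + √3)))*(-1))²/3 = (((-2 + 4*√3)/(8*(1 + √3)))*(-1))²/3 = (-(-2 + 4*√3)/(8*(1 + √3)))²/3 = ((-2 + 4*√3)²/(64*(1 + √3)²))/3 = (-2 + 4*√3)²/(192*(1 + √3)²))
-(r*I + P(-11, 5)) = -(186*(-46) + (19/48 - 7*√3/32)) = -(-8556 + (19/48 - 7*√3/32)) = -(-410669/48 - 7*√3/32) = 410669/48 + 7*√3/32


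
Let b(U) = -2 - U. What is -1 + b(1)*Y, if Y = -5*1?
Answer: 14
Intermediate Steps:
Y = -5
-1 + b(1)*Y = -1 + (-2 - 1*1)*(-5) = -1 + (-2 - 1)*(-5) = -1 - 3*(-5) = -1 + 15 = 14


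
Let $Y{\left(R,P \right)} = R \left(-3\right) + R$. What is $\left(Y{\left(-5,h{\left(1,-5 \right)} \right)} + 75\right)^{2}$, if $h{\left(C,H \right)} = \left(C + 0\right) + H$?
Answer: $7225$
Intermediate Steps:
$h{\left(C,H \right)} = C + H$
$Y{\left(R,P \right)} = - 2 R$ ($Y{\left(R,P \right)} = - 3 R + R = - 2 R$)
$\left(Y{\left(-5,h{\left(1,-5 \right)} \right)} + 75\right)^{2} = \left(\left(-2\right) \left(-5\right) + 75\right)^{2} = \left(10 + 75\right)^{2} = 85^{2} = 7225$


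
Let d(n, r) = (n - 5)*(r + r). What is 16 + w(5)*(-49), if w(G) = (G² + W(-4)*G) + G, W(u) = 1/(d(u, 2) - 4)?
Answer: -11583/8 ≈ -1447.9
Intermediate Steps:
d(n, r) = 2*r*(-5 + n) (d(n, r) = (-5 + n)*(2*r) = 2*r*(-5 + n))
W(u) = 1/(-24 + 4*u) (W(u) = 1/(2*2*(-5 + u) - 4) = 1/((-20 + 4*u) - 4) = 1/(-24 + 4*u))
w(G) = G² + 39*G/40 (w(G) = (G² + (1/(4*(-6 - 4)))*G) + G = (G² + ((¼)/(-10))*G) + G = (G² + ((¼)*(-⅒))*G) + G = (G² - G/40) + G = G² + 39*G/40)
16 + w(5)*(-49) = 16 + ((1/40)*5*(39 + 40*5))*(-49) = 16 + ((1/40)*5*(39 + 200))*(-49) = 16 + ((1/40)*5*239)*(-49) = 16 + (239/8)*(-49) = 16 - 11711/8 = -11583/8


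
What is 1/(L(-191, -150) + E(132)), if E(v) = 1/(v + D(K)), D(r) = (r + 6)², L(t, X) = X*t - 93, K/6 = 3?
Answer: 708/20218357 ≈ 3.5018e-5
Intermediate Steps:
K = 18 (K = 6*3 = 18)
L(t, X) = -93 + X*t
D(r) = (6 + r)²
E(v) = 1/(576 + v) (E(v) = 1/(v + (6 + 18)²) = 1/(v + 24²) = 1/(v + 576) = 1/(576 + v))
1/(L(-191, -150) + E(132)) = 1/((-93 - 150*(-191)) + 1/(576 + 132)) = 1/((-93 + 28650) + 1/708) = 1/(28557 + 1/708) = 1/(20218357/708) = 708/20218357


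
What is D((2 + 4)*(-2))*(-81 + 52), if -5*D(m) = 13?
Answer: 377/5 ≈ 75.400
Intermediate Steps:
D(m) = -13/5 (D(m) = -1/5*13 = -13/5)
D((2 + 4)*(-2))*(-81 + 52) = -13*(-81 + 52)/5 = -13/5*(-29) = 377/5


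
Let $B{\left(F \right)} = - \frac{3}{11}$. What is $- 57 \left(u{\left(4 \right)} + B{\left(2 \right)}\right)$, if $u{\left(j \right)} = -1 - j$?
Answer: $\frac{3306}{11} \approx 300.55$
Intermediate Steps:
$B{\left(F \right)} = - \frac{3}{11}$ ($B{\left(F \right)} = \left(-3\right) \frac{1}{11} = - \frac{3}{11}$)
$- 57 \left(u{\left(4 \right)} + B{\left(2 \right)}\right) = - 57 \left(\left(-1 - 4\right) - \frac{3}{11}\right) = - 57 \left(-5 - \frac{3}{11}\right) = \left(-57\right) \left(- \frac{58}{11}\right) = \frac{3306}{11}$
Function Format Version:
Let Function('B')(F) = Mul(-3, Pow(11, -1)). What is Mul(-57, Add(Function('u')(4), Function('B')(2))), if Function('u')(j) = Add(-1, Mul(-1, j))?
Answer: Rational(3306, 11) ≈ 300.55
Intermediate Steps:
Function('B')(F) = Rational(-3, 11) (Function('B')(F) = Mul(-3, Rational(1, 11)) = Rational(-3, 11))
Mul(-57, Add(Function('u')(4), Function('B')(2))) = Mul(-57, Add(Add(-1, Mul(-1, 4)), Rational(-3, 11))) = Mul(-57, Add(Add(-1, -4), Rational(-3, 11))) = Mul(-57, Add(-5, Rational(-3, 11))) = Mul(-57, Rational(-58, 11)) = Rational(3306, 11)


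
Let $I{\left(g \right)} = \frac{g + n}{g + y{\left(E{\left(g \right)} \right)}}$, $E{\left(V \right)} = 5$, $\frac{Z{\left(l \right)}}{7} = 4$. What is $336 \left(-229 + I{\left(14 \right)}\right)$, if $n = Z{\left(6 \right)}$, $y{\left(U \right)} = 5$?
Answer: $- \frac{1447824}{19} \approx -76201.0$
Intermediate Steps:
$Z{\left(l \right)} = 28$ ($Z{\left(l \right)} = 7 \cdot 4 = 28$)
$n = 28$
$I{\left(g \right)} = \frac{28 + g}{5 + g}$ ($I{\left(g \right)} = \frac{g + 28}{g + 5} = \frac{28 + g}{5 + g}$)
$336 \left(-229 + I{\left(14 \right)}\right) = 336 \left(-229 + \frac{28 + 14}{5 + 14}\right) = 336 \left(-229 + \frac{1}{19} \cdot 42\right) = 336 \left(-229 + \frac{42}{19}\right) = 336 \left(- \frac{4309}{19}\right) = - \frac{1447824}{19}$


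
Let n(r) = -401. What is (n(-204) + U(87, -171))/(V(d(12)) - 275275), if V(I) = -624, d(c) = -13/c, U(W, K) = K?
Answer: 44/21223 ≈ 0.0020732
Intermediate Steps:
(n(-204) + U(87, -171))/(V(d(12)) - 275275) = (-401 - 171)/(-624 - 275275) = -572/(-275899) = -572*(-1/275899) = 44/21223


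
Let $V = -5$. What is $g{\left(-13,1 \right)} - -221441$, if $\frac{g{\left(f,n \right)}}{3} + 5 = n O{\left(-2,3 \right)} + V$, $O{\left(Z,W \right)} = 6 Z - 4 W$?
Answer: $221339$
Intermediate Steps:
$O{\left(Z,W \right)} = - 4 W + 6 Z$
$g{\left(f,n \right)} = -30 - 72 n$ ($g{\left(f,n \right)} = -15 + 3 \left(n \left(\left(-4\right) 3 + 6 \left(-2\right)\right) - 5\right) = -15 + 3 \left(n \left(-12 - 12\right) - 5\right) = -15 + 3 \left(n \left(-24\right) - 5\right) = -15 + 3 \left(- 24 n - 5\right) = -15 + 3 \left(-5 - 24 n\right) = -15 - \left(15 + 72 n\right) = -30 - 72 n$)
$g{\left(-13,1 \right)} - -221441 = \left(-30 - 72\right) - -221441 = \left(-30 - 72\right) + 221441 = -102 + 221441 = 221339$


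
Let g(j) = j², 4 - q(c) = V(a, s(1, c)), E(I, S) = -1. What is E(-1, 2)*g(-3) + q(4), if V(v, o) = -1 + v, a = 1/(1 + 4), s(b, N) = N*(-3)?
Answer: -21/5 ≈ -4.2000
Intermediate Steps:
s(b, N) = -3*N
a = ⅕ (a = 1/5 = ⅕ ≈ 0.20000)
q(c) = 24/5 (q(c) = 4 - (-1 + ⅕) = 4 - 1*(-⅘) = 4 + ⅘ = 24/5)
E(-1, 2)*g(-3) + q(4) = -1*(-3)² + 24/5 = -1*9 + 24/5 = -9 + 24/5 = -21/5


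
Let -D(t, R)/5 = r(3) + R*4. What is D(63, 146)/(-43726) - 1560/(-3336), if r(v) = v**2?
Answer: 3254325/6077914 ≈ 0.53543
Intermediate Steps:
D(t, R) = -45 - 20*R (D(t, R) = -5*(3**2 + R*4) = -5*(9 + 4*R) = -45 - 20*R)
D(63, 146)/(-43726) - 1560/(-3336) = (-45 - 20*146)/(-43726) - 1560/(-3336) = (-45 - 2920)*(-1/43726) - 1560*(-1/3336) = -2965*(-1/43726) + 65/139 = 2965/43726 + 65/139 = 3254325/6077914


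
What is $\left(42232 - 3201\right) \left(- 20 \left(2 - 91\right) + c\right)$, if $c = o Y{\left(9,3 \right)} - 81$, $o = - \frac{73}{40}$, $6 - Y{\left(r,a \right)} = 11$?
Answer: $\frac{533358615}{8} \approx 6.667 \cdot 10^{7}$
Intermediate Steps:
$Y{\left(r,a \right)} = -5$ ($Y{\left(r,a \right)} = 6 - 11 = -5$)
$o = - \frac{73}{40}$ ($o = \left(-73\right) \frac{1}{40} = - \frac{73}{40} \approx -1.825$)
$c = - \frac{575}{8}$ ($c = \left(- \frac{73}{40}\right) \left(-5\right) - 81 = \frac{73}{8} - 81 = - \frac{575}{8} \approx -71.875$)
$\left(42232 - 3201\right) \left(- 20 \left(2 - 91\right) + c\right) = \left(42232 - 3201\right) \left(- 20 \left(2 - 91\right) - \frac{575}{8}\right) = 39031 \left(\left(-20\right) \left(-89\right) - \frac{575}{8}\right) = 39031 \left(1780 - \frac{575}{8}\right) = 39031 \cdot \frac{13665}{8} = \frac{533358615}{8}$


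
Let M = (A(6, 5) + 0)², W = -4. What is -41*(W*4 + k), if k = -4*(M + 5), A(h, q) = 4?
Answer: 4100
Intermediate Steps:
M = 16 (M = (4 + 0)² = 4² = 16)
k = -84 (k = -4*(16 + 5) = -4*21 = -84)
-41*(W*4 + k) = -41*(-4*4 - 84) = -41*(-16 - 84) = -41*(-100) = 4100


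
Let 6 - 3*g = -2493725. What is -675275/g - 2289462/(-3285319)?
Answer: -946179000453/8192701835189 ≈ -0.11549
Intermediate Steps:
g = 2493731/3 (g = 2 - ⅓*(-2493725) = 2 + 2493725/3 = 2493731/3 ≈ 8.3124e+5)
-675275/g - 2289462/(-3285319) = -675275/2493731/3 - 2289462/(-3285319) = -675275*3/2493731 - 2289462*(-1/3285319) = -2025825/2493731 + 2289462/3285319 = -946179000453/8192701835189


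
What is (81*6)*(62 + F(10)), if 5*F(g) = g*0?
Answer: 30132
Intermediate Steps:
F(g) = 0 (F(g) = (g*0)/5 = (1/5)*0 = 0)
(81*6)*(62 + F(10)) = (81*6)*(62 + 0) = 486*62 = 30132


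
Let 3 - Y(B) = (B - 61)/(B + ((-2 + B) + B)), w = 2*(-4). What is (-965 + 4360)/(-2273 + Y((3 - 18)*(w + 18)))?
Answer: -1534540/1026251 ≈ -1.4953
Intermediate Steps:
w = -8
Y(B) = 3 - (-61 + B)/(-2 + 3*B) (Y(B) = 3 - (B - 61)/(B + ((-2 + B) + B)) = 3 - (-61 + B)/(B + (-2 + 2*B)) = 3 - (-61 + B)/(-2 + 3*B))
(-965 + 4360)/(-2273 + Y((3 - 18)*(w + 18))) = (-965 + 4360)/(-2273 + (55 + 8*((3 - 18)*(-8 + 18)))/(-2 + 3*((3 - 18)*(-8 + 18)))) = 3395/(-2273 + (55 + 8*(-15*10))/(-2 + 3*(-15*10))) = 3395/(-2273 + (55 + 8*(-150))/(-2 + 3*(-150))) = 3395/(-2273 + (55 - 1200)/(-2 - 450)) = 3395/(-2273 - 1145/(-452)) = 3395/(-2273 - 1/452*(-1145)) = 3395/(-2273 + 1145/452) = 3395/(-1026251/452) = 3395*(-452/1026251) = -1534540/1026251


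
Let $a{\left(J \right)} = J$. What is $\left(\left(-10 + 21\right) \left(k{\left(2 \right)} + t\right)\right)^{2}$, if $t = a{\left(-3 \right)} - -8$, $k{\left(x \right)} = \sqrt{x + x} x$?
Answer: $9801$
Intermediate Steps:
$k{\left(x \right)} = \sqrt{2} x^{\frac{3}{2}}$ ($k{\left(x \right)} = \sqrt{2 x} x = \sqrt{2} \sqrt{x} x = \sqrt{2} x^{\frac{3}{2}}$)
$t = 5$ ($t = -3 - -8 = -3 + 8 = 5$)
$\left(\left(-10 + 21\right) \left(k{\left(2 \right)} + t\right)\right)^{2} = \left(\left(-10 + 21\right) \left(\sqrt{2} \cdot 2^{\frac{3}{2}} + 5\right)\right)^{2} = \left(11 \left(\sqrt{2} \cdot 2 \sqrt{2} + 5\right)\right)^{2} = \left(11 \left(4 + 5\right)\right)^{2} = \left(11 \cdot 9\right)^{2} = 99^{2} = 9801$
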